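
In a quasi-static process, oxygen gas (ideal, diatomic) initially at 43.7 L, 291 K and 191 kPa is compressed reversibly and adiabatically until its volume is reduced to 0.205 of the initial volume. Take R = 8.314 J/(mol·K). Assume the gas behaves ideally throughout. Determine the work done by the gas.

-18500 J

n = P₁V₁/(RT₁) = 191×43.7/(8.314×291) = 3.45 mol.
Adiabatic: TV^(γ−1) = const ⇒ T₂ = 291×(4.88)^0.400 = 549 K; PV^γ = const ⇒ P₂ = 1760 kPa.
ΔU = nCvΔT = 3.45×20.8×(549−291) = 18500 J.
Q = 0 for an adiabatic process, so W = −ΔU = -18500 J.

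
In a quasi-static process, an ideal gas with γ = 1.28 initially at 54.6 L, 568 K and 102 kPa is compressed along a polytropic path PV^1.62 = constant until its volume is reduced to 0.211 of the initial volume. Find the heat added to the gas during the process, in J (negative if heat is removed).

17700 J

n = P₁V₁/(RT₁) = 102×54.6/(8.314×568) = 1.18 mol.
Polytropic n=1.62: T₂ = T₁(V₁/V₂)^(n−1) = 568×(4.74)^0.62 = 1490 K; P₂ = P₁(V₁/V₂)^n = 1270 kPa.
W = (P₁V₁−P₂V₂)/(n−1) = (102×54.6−1270×11.5)/0.62 = -14600 J.
ΔU = nCvΔT = 1.18×29.7×(1490−568) = 32300 J.
Q = ΔU + W = 17700 J.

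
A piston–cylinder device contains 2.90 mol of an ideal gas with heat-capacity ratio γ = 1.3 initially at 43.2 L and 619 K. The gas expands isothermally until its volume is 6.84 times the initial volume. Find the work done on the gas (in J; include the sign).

-28700 J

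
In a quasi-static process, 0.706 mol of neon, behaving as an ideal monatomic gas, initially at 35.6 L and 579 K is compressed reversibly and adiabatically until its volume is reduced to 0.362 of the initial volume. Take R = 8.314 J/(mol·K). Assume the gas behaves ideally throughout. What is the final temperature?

1140 K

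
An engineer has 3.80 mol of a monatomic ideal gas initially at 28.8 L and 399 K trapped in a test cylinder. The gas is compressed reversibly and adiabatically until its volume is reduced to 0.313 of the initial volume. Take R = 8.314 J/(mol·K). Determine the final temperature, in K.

P₁ = nRT₁/V₁ = 3.80×8.314×399/28.8 = 438 kPa.
Adiabatic: TV^(γ−1) = const ⇒ T₂ = 399×(3.19)^0.667 = 866 K; PV^γ = const ⇒ P₂ = 3030 kPa.

866 K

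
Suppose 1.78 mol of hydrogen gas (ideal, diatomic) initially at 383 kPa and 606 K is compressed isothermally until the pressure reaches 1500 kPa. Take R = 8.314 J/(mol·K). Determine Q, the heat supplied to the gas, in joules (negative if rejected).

V₁ = nRT₁/P₁ = 1.78×8.314×606/383 = 23.4 L.
Isothermal: T stays 606 K; PV = const ⇒ V₂ = 5.98 L, P₂ = 1500 kPa.
ΔU = 0 (ideal gas, T constant).
W = nRT ln(V₂/V₁) = 1.78×8.314×606×ln(0.255) = -12200 J.
Q = ΔU + W = -12200 J.

-12200 J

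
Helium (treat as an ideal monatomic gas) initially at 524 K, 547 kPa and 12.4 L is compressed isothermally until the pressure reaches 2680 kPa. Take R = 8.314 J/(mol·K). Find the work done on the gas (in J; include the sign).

10800 J

n = P₁V₁/(RT₁) = 547×12.4/(8.314×524) = 1.56 mol.
Isothermal: T stays 524 K; PV = const ⇒ V₂ = 2.53 L, P₂ = 2680 kPa.
W = nRT ln(V₂/V₁) = 1.56×8.314×524×ln(0.204) = -10800 J.
Work done on the gas = −W_by = 10800 J.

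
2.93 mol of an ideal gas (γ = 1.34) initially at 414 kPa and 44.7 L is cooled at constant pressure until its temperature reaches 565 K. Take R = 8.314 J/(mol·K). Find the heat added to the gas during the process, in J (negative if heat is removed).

-18700 J

T₁ = P₁V₁/(nR) = 414×44.7/(2.93×8.314) = 760 K.
Isobaric: P stays 414 kPa; V/T = const ⇒ T₂ = 565 K, V₂ = 33.2 L.
W = PΔV = 414×(33.2−44.7) kPa·L = -4740 J.
ΔU = nCvΔT = 2.93×24.5×(565−760) = -13900 J.
Q = ΔU + W = nCpΔT = -18700 J.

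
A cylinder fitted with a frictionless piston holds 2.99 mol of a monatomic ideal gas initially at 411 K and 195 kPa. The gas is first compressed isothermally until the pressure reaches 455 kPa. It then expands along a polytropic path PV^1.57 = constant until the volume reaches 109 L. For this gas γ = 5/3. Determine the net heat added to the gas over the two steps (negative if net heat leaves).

V₁ = nRT₁/P₁ = 2.99×8.314×411/195 = 52.4 L.
Step 1 — Isothermal: T stays 411 K; PV = const ⇒ V₂ = 22.5 L, P₂ = 455 kPa.
ΔU = 0 (ideal gas, T constant).
W = nRT ln(V₂/V₁) = 2.99×8.314×411×ln(0.429) = -8660 J.
Q = ΔU + W = -8660 J.
State after step 1: P = 455 kPa, V = 22.5 L, T = 411 K.
Step 2 — Polytropic n=1.57: T₂ = T₁(V₁/V₂)^(n−1) = 411×(0.206)^0.57 = 167 K; P₂ = P₁(V₁/V₂)^n = 38.1 kPa.
W = (P₁V₁−P₂V₂)/(n−1) = (455×22.5−38.1×109)/0.57 = 10600 J.
ΔU = nCvΔT = 2.99×12.5×(167−411) = -9100 J.
Q = ΔU + W = 1540 J.
Net over both steps: W = 1980 J, Q = -7110 J, ΔU = -9100 J.

-7110 J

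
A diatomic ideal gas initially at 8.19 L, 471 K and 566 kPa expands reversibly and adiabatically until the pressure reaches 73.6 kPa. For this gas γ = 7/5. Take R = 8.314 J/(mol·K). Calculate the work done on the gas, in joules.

n = P₁V₁/(RT₁) = 566×8.19/(8.314×471) = 1.18 mol.
Adiabatic: T₂/T₁ = (P₂/P₁)^((γ−1)/γ) ⇒ T₂ = 471×(0.130)^0.286 = 263 K; V₂ = 35.2 L.
ΔU = nCvΔT = 1.18×20.8×(263−471) = -5120 J.
Q = 0 for an adiabatic process, so W = −ΔU = 5120 J.
Work done on the gas = −W_by = -5120 J.

-5120 J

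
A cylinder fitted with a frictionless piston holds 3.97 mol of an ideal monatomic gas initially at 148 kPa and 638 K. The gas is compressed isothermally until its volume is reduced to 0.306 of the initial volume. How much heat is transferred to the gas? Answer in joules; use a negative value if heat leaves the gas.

-24900 J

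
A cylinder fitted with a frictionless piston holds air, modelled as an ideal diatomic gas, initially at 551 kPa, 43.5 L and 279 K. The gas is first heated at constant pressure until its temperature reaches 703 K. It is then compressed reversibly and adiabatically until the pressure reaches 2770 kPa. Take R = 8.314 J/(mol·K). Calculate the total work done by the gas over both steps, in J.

-52100 J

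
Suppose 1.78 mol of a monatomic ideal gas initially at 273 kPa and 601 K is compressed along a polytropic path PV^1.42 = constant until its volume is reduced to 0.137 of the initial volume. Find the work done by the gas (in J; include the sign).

V₁ = nRT₁/P₁ = 1.78×8.314×601/273 = 32.6 L.
Polytropic n=1.42: T₂ = T₁(V₁/V₂)^(n−1) = 601×(7.30)^0.42 = 1390 K; P₂ = P₁(V₁/V₂)^n = 4590 kPa.
W = (P₁V₁−P₂V₂)/(n−1) = (273×32.6−4590×4.46)/0.42 = -27600 J.

-27600 J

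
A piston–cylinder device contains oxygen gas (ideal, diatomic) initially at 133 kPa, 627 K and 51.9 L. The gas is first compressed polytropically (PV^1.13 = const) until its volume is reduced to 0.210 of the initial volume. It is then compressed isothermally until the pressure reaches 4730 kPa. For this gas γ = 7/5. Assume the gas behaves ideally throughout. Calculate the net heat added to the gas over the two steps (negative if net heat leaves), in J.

-23300 J

n = P₁V₁/(RT₁) = 133×51.9/(8.314×627) = 1.32 mol.
Step 1 — Polytropic n=1.13: T₂ = T₁(V₁/V₂)^(n−1) = 627×(4.76)^0.13 = 768 K; P₂ = P₁(V₁/V₂)^n = 776 kPa.
W = (P₁V₁−P₂V₂)/(n−1) = (133×51.9−776×10.9)/0.13 = -11900 J.
ΔU = nCvΔT = 1.32×20.8×(768−627) = 3880 J.
Q = ΔU + W = -8060 J.
State after step 1: P = 776 kPa, V = 10.9 L, T = 768 K.
Step 2 — Isothermal: T stays 768 K; PV = const ⇒ V₂ = 1.79 L, P₂ = 4730 kPa.
ΔU = 0 (ideal gas, T constant).
W = nRT ln(V₂/V₁) = 1.32×8.314×768×ln(0.164) = -15300 J.
Q = ΔU + W = -15300 J.
Net over both steps: W = -27200 J, Q = -23300 J, ΔU = 3880 J.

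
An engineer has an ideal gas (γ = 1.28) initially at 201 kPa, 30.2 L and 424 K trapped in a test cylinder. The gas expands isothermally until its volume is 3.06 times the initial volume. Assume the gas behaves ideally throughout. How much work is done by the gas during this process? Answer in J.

n = P₁V₁/(RT₁) = 201×30.2/(8.314×424) = 1.72 mol.
Isothermal: T stays 424 K; PV = const ⇒ V₂ = 92.4 L, P₂ = 65.7 kPa.
W = nRT ln(V₂/V₁) = 1.72×8.314×424×ln(3.06) = 6790 J.

6790 J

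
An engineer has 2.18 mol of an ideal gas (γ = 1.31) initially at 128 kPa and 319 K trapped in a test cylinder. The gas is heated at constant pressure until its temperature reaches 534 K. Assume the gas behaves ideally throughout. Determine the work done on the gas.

-3900 J

V₁ = nRT₁/P₁ = 2.18×8.314×319/128 = 45.2 L.
Isobaric: P stays 128 kPa; V/T = const ⇒ T₂ = 534 K, V₂ = 75.6 L.
W = PΔV = 128×(75.6−45.2) kPa·L = 3900 J.
Work done on the gas = −W_by = -3900 J.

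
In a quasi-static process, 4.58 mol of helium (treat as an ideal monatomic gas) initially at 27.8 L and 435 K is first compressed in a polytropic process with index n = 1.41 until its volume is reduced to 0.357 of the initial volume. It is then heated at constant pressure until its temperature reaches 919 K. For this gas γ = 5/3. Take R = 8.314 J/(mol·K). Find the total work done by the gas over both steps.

-11500 J

P₁ = nRT₁/V₁ = 4.58×8.314×435/27.8 = 596 kPa.
Step 1 — Polytropic n=1.41: T₂ = T₁(V₁/V₂)^(n−1) = 435×(2.80)^0.41 = 664 K; P₂ = P₁(V₁/V₂)^n = 2550 kPa.
W = (P₁V₁−P₂V₂)/(n−1) = (596×27.8−2550×9.92)/0.41 = -21200 J.
ΔU = nCvΔT = 4.58×12.5×(664−435) = 13100 J.
Q = ΔU + W = -8170 J.
State after step 1: P = 2550 kPa, V = 9.92 L, T = 664 K.
Step 2 — Isobaric: P stays 2550 kPa; V/T = const ⇒ T₂ = 919 K, V₂ = 13.7 L.
W = PΔV = 2550×(13.7−9.92) kPa·L = 9730 J.
ΔU = nCvΔT = 4.58×12.5×(919−664) = 14600 J.
Q = ΔU + W = nCpΔT = 24300 J.
Net over both steps: W = -11500 J, Q = 16100 J, ΔU = 27600 J.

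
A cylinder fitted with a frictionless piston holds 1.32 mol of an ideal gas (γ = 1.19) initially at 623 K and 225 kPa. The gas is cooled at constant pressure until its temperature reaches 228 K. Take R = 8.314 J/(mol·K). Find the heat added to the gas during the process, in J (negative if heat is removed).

V₁ = nRT₁/P₁ = 1.32×8.314×623/225 = 30.4 L.
Isobaric: P stays 225 kPa; V/T = const ⇒ T₂ = 228 K, V₂ = 11.1 L.
W = PΔV = 225×(11.1−30.4) kPa·L = -4330 J.
ΔU = nCvΔT = 1.32×43.8×(228−623) = -22800 J.
Q = ΔU + W = nCpΔT = -27200 J.

-27200 J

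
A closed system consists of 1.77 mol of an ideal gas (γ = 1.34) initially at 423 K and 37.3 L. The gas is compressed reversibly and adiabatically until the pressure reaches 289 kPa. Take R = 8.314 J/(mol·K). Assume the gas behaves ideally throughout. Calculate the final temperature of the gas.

P₁ = nRT₁/V₁ = 1.77×8.314×423/37.3 = 167 kPa.
Adiabatic: T₂/T₁ = (P₂/P₁)^((γ−1)/γ) ⇒ T₂ = 423×(1.73)^0.254 = 486 K; V₂ = 24.8 L.

486 K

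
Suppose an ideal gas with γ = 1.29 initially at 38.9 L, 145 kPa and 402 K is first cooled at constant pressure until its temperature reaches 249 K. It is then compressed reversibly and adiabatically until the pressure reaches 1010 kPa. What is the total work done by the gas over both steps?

-8740 J

n = P₁V₁/(RT₁) = 145×38.9/(8.314×402) = 1.69 mol.
Step 1 — Isobaric: P stays 145 kPa; V/T = const ⇒ T₂ = 249 K, V₂ = 24.1 L.
W = PΔV = 145×(24.1−38.9) kPa·L = -2150 J.
ΔU = nCvΔT = 1.69×28.7×(249−402) = -7400 J.
Q = ΔU + W = nCpΔT = -9550 J.
State after step 1: P = 145 kPa, V = 24.1 L, T = 249 K.
Step 2 — Adiabatic: T₂/T₁ = (P₂/P₁)^((γ−1)/γ) ⇒ T₂ = 249×(6.97)^0.225 = 385 K; V₂ = 5.35 L.
ΔU = nCvΔT = 1.69×28.7×(385−249) = 6590 J.
Q = 0 for an adiabatic process, so W = −ΔU = -6590 J.
Net over both steps: W = -8740 J, Q = -9550 J, ΔU = -812 J.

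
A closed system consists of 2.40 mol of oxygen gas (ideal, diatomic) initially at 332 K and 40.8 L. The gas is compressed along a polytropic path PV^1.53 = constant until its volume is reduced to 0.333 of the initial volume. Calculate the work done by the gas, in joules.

-9890 J

P₁ = nRT₁/V₁ = 2.40×8.314×332/40.8 = 162 kPa.
Polytropic n=1.53: T₂ = T₁(V₁/V₂)^(n−1) = 332×(3.00)^0.53 = 595 K; P₂ = P₁(V₁/V₂)^n = 873 kPa.
W = (P₁V₁−P₂V₂)/(n−1) = (162×40.8−873×13.6)/0.53 = -9890 J.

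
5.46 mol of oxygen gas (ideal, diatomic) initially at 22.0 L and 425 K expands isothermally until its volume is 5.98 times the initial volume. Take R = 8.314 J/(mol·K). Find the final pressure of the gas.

P₁ = nRT₁/V₁ = 5.46×8.314×425/22.0 = 877 kPa.
Isothermal: T stays 425 K; PV = const ⇒ V₂ = 132 L, P₂ = 147 kPa.

147 kPa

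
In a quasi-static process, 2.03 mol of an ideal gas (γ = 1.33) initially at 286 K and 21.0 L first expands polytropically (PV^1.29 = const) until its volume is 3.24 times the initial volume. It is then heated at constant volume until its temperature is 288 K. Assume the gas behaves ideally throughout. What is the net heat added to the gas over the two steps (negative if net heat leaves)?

P₁ = nRT₁/V₁ = 2.03×8.314×286/21.0 = 230 kPa.
Step 1 — Polytropic n=1.29: T₂ = T₁(V₁/V₂)^(n−1) = 286×(0.309)^0.29 = 203 K; P₂ = P₁(V₁/V₂)^n = 50.4 kPa.
W = (P₁V₁−P₂V₂)/(n−1) = (230×21.0−50.4×68.0)/0.29 = 4810 J.
ΔU = nCvΔT = 2.03×25.2×(203−286) = -4230 J.
Q = ΔU + W = 583 J.
State after step 1: P = 50.4 kPa, V = 68.0 L, T = 203 K.
Step 2 — Isochoric: V stays 68.0 L; P/T = const ⇒ T₂ = 288 K, P₂ = 71.4 kPa.
W = 0 (no volume change).
ΔU = nCvΔT = 2.03×25.2×(288−203) = 4330 J.
Q = ΔU = 4330 J.
Net over both steps: W = 4810 J, Q = 4910 J, ΔU = 102 J.

4910 J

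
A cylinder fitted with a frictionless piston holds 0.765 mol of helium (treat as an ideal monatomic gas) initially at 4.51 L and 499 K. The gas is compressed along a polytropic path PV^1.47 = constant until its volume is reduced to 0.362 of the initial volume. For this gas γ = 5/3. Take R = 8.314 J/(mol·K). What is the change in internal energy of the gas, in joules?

2910 J

P₁ = nRT₁/V₁ = 0.765×8.314×499/4.51 = 704 kPa.
Polytropic n=1.47: T₂ = T₁(V₁/V₂)^(n−1) = 499×(2.76)^0.47 = 804 K; P₂ = P₁(V₁/V₂)^n = 3130 kPa.
For an ideal gas ΔU = nCvΔT with Cv = (3/2)R = 12.5 J/(mol·K).
ΔU = 0.765×12.5×(804−499) = 2910 J.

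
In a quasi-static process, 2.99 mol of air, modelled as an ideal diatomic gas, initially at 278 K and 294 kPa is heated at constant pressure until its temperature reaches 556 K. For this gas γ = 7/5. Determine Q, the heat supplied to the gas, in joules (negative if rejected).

V₁ = nRT₁/P₁ = 2.99×8.314×278/294 = 23.5 L.
Isobaric: P stays 294 kPa; V/T = const ⇒ T₂ = 556 K, V₂ = 47.0 L.
W = PΔV = 294×(47.0−23.5) kPa·L = 6910 J.
ΔU = nCvΔT = 2.99×20.8×(556−278) = 17300 J.
Q = ΔU + W = nCpΔT = 24200 J.

24200 J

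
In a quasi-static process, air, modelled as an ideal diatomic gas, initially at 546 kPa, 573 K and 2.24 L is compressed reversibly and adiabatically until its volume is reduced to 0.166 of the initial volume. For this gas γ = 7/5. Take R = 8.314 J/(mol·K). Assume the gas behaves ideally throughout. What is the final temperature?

Adiabatic: TV^(γ−1) = const ⇒ T₂ = 573×(6.02)^0.400 = 1180 K; PV^γ = const ⇒ P₂ = 6750 kPa.

1180 K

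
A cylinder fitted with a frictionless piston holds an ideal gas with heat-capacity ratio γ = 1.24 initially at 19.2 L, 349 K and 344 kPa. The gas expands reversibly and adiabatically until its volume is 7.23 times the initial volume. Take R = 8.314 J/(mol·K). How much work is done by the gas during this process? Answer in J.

n = P₁V₁/(RT₁) = 344×19.2/(8.314×349) = 2.28 mol.
Adiabatic: TV^(γ−1) = const ⇒ T₂ = 349×(0.138)^0.240 = 217 K; PV^γ = const ⇒ P₂ = 29.6 kPa.
ΔU = nCvΔT = 2.28×34.6×(217−349) = -10400 J.
Q = 0 for an adiabatic process, so W = −ΔU = 10400 J.

10400 J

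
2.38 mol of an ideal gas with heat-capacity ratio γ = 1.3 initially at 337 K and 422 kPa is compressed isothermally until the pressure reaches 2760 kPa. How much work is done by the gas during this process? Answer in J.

V₁ = nRT₁/P₁ = 2.38×8.314×337/422 = 15.8 L.
Isothermal: T stays 337 K; PV = const ⇒ V₂ = 2.42 L, P₂ = 2760 kPa.
W = nRT ln(V₂/V₁) = 2.38×8.314×337×ln(0.153) = -12500 J.

-12500 J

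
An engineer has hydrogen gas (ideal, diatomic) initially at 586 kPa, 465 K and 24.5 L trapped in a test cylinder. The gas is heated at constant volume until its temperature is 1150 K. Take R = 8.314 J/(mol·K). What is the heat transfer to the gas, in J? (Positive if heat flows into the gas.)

n = P₁V₁/(RT₁) = 586×24.5/(8.314×465) = 3.71 mol.
Isochoric: V stays 24.5 L; P/T = const ⇒ T₂ = 1150 K, P₂ = 1450 kPa.
W = 0 (no volume change).
ΔU = nCvΔT = 3.71×20.8×(1150−465) = 52900 J.
Q = ΔU = 52900 J.

52900 J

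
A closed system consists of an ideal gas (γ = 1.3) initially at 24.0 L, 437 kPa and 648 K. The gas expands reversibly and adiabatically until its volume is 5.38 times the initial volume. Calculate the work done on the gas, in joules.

n = P₁V₁/(RT₁) = 437×24.0/(8.314×648) = 1.95 mol.
Adiabatic: TV^(γ−1) = const ⇒ T₂ = 648×(0.186)^0.300 = 391 K; PV^γ = const ⇒ P₂ = 49.0 kPa.
ΔU = nCvΔT = 1.95×27.7×(391−648) = -13900 J.
Q = 0 for an adiabatic process, so W = −ΔU = 13900 J.
Work done on the gas = −W_by = -13900 J.

-13900 J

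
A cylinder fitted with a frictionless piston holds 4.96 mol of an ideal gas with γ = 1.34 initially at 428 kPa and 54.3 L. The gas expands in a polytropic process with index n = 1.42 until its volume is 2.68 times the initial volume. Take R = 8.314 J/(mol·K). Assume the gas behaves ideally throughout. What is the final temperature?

373 K

T₁ = P₁V₁/(nR) = 428×54.3/(4.96×8.314) = 564 K.
Polytropic n=1.42: T₂ = T₁(V₁/V₂)^(n−1) = 564×(0.373)^0.42 = 373 K; P₂ = P₁(V₁/V₂)^n = 106 kPa.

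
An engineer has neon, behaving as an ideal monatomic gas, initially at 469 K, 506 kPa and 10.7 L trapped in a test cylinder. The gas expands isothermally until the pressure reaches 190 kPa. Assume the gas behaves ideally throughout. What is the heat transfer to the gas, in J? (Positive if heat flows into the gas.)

5300 J

n = P₁V₁/(RT₁) = 506×10.7/(8.314×469) = 1.39 mol.
Isothermal: T stays 469 K; PV = const ⇒ V₂ = 28.5 L, P₂ = 190 kPa.
ΔU = 0 (ideal gas, T constant).
W = nRT ln(V₂/V₁) = 1.39×8.314×469×ln(2.66) = 5300 J.
Q = ΔU + W = 5300 J.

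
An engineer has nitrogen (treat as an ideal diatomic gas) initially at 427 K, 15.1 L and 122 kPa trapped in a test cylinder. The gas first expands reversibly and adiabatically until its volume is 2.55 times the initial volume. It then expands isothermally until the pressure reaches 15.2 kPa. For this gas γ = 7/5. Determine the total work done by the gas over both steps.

2420 J

n = P₁V₁/(RT₁) = 122×15.1/(8.314×427) = 0.519 mol.
Step 1 — Adiabatic: TV^(γ−1) = const ⇒ T₂ = 427×(0.392)^0.400 = 294 K; PV^γ = const ⇒ P₂ = 32.9 kPa.
ΔU = nCvΔT = 0.519×20.8×(294−427) = -1440 J.
Q = 0 for an adiabatic process, so W = −ΔU = 1440 J.
State after step 1: P = 32.9 kPa, V = 38.5 L, T = 294 K.
Step 2 — Isothermal: T stays 294 K; PV = const ⇒ V₂ = 83.3 L, P₂ = 15.2 kPa.
ΔU = 0 (ideal gas, T constant).
W = nRT ln(V₂/V₁) = 0.519×8.314×294×ln(2.16) = 978 J.
Q = ΔU + W = 978 J.
Net over both steps: W = 2420 J, Q = 978 J, ΔU = -1440 J.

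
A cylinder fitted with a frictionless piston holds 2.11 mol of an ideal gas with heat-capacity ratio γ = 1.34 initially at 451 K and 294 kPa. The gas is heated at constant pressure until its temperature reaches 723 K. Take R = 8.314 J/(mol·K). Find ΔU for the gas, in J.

V₁ = nRT₁/P₁ = 2.11×8.314×451/294 = 26.9 L.
Isobaric: P stays 294 kPa; V/T = const ⇒ T₂ = 723 K, V₂ = 43.1 L.
For an ideal gas ΔU = nCvΔT with Cv = R/(γ−1) = 24.5 J/(mol·K).
ΔU = 2.11×24.5×(723−451) = 14000 J.

14000 J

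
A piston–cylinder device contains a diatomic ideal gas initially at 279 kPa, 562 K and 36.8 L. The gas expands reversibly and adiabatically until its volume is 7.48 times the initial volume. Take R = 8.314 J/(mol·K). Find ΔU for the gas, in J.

-14200 J

n = P₁V₁/(RT₁) = 279×36.8/(8.314×562) = 2.20 mol.
Adiabatic: TV^(γ−1) = const ⇒ T₂ = 562×(0.134)^0.400 = 251 K; PV^γ = const ⇒ P₂ = 16.7 kPa.
For an ideal gas ΔU = nCvΔT with Cv = (5/2)R = 20.8 J/(mol·K).
ΔU = 2.20×20.8×(251−562) = -14200 J.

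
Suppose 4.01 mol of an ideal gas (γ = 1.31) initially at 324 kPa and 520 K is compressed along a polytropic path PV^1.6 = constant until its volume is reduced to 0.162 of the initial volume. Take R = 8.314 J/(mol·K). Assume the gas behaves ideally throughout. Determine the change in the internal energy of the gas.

111000 J

V₁ = nRT₁/P₁ = 4.01×8.314×520/324 = 53.5 L.
Polytropic n=1.6: T₂ = T₁(V₁/V₂)^(n−1) = 520×(6.17)^0.60 = 1550 K; P₂ = P₁(V₁/V₂)^n = 5960 kPa.
For an ideal gas ΔU = nCvΔT with Cv = R/(γ−1) = 26.8 J/(mol·K).
ΔU = 4.01×26.8×(1550−520) = 111000 J.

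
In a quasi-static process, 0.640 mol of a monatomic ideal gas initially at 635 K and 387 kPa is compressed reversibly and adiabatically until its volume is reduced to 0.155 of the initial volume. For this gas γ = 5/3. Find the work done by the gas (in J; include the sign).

-12500 J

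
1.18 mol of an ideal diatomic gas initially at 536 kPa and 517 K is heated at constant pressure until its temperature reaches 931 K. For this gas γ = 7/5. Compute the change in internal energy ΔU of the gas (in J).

10200 J

V₁ = nRT₁/P₁ = 1.18×8.314×517/536 = 9.46 L.
Isobaric: P stays 536 kPa; V/T = const ⇒ T₂ = 931 K, V₂ = 17.0 L.
For an ideal gas ΔU = nCvΔT with Cv = (5/2)R = 20.8 J/(mol·K).
ΔU = 1.18×20.8×(931−517) = 10200 J.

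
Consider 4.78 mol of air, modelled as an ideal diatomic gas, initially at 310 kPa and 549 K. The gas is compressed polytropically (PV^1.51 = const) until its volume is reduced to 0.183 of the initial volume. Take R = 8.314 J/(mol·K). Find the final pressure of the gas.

4030 kPa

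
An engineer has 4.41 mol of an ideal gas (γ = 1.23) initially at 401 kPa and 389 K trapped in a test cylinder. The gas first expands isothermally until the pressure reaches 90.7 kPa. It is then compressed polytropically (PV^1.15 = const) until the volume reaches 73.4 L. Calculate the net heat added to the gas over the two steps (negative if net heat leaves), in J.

17200 J

V₁ = nRT₁/P₁ = 4.41×8.314×389/401 = 35.6 L.
Step 1 — Isothermal: T stays 389 K; PV = const ⇒ V₂ = 157 L, P₂ = 90.7 kPa.
ΔU = 0 (ideal gas, T constant).
W = nRT ln(V₂/V₁) = 4.41×8.314×389×ln(4.42) = 21200 J.
Q = ΔU + W = 21200 J.
State after step 1: P = 90.7 kPa, V = 157 L, T = 389 K.
Step 2 — Polytropic n=1.15: T₂ = T₁(V₁/V₂)^(n−1) = 389×(2.14)^0.15 = 436 K; P₂ = P₁(V₁/V₂)^n = 218 kPa.
W = (P₁V₁−P₂V₂)/(n−1) = (90.7×157−218×73.4)/0.15 = -11500 J.
ΔU = nCvΔT = 4.41×36.1×(436−389) = 7510 J.
Q = ΔU + W = -4000 J.
Net over both steps: W = 9690 J, Q = 17200 J, ΔU = 7510 J.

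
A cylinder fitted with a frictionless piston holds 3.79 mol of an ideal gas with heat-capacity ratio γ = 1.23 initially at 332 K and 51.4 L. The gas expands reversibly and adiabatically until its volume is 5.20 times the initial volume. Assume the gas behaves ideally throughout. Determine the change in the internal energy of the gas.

-14400 J

P₁ = nRT₁/V₁ = 3.79×8.314×332/51.4 = 204 kPa.
Adiabatic: TV^(γ−1) = const ⇒ T₂ = 332×(0.192)^0.230 = 227 K; PV^γ = const ⇒ P₂ = 26.8 kPa.
For an ideal gas ΔU = nCvΔT with Cv = R/(γ−1) = 36.1 J/(mol·K).
ΔU = 3.79×36.1×(227−332) = -14400 J.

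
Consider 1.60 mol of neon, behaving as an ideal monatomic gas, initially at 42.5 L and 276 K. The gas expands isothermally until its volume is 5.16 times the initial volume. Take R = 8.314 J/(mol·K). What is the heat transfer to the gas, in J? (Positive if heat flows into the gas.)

6020 J

P₁ = nRT₁/V₁ = 1.60×8.314×276/42.5 = 86.4 kPa.
Isothermal: T stays 276 K; PV = const ⇒ V₂ = 219 L, P₂ = 16.7 kPa.
ΔU = 0 (ideal gas, T constant).
W = nRT ln(V₂/V₁) = 1.60×8.314×276×ln(5.16) = 6020 J.
Q = ΔU + W = 6020 J.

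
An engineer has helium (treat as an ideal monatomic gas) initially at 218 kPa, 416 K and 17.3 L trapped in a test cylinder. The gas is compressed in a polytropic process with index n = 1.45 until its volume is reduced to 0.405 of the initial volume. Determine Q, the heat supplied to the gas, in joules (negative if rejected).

n = P₁V₁/(RT₁) = 218×17.3/(8.314×416) = 1.09 mol.
Polytropic n=1.45: T₂ = T₁(V₁/V₂)^(n−1) = 416×(2.47)^0.45 = 625 K; P₂ = P₁(V₁/V₂)^n = 808 kPa.
W = (P₁V₁−P₂V₂)/(n−1) = (218×17.3−808×7.01)/0.45 = -4210 J.
ΔU = nCvΔT = 1.09×12.5×(625−416) = 2840 J.
Q = ΔU + W = -1370 J.

-1370 J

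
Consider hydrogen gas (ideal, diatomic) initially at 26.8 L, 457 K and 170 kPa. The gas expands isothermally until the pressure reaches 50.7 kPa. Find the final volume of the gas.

Isothermal: T stays 457 K; PV = const ⇒ V₂ = 89.9 L, P₂ = 50.7 kPa.

89.9 L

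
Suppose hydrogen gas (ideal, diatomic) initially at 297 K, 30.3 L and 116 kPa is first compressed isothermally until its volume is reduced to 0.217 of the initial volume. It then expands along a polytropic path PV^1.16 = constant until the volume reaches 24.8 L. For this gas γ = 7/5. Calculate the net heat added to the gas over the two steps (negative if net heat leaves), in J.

n = P₁V₁/(RT₁) = 116×30.3/(8.314×297) = 1.42 mol.
Step 1 — Isothermal: T stays 297 K; PV = const ⇒ V₂ = 6.58 L, P₂ = 535 kPa.
ΔU = 0 (ideal gas, T constant).
W = nRT ln(V₂/V₁) = 1.42×8.314×297×ln(0.217) = -5370 J.
Q = ΔU + W = -5370 J.
State after step 1: P = 535 kPa, V = 6.58 L, T = 297 K.
Step 2 — Polytropic n=1.16: T₂ = T₁(V₁/V₂)^(n−1) = 297×(0.265)^0.16 = 240 K; P₂ = P₁(V₁/V₂)^n = 115 kPa.
W = (P₁V₁−P₂V₂)/(n−1) = (535×6.58−115×24.8)/0.16 = 4200 J.
ΔU = nCvΔT = 1.42×20.8×(240−297) = -1680 J.
Q = ΔU + W = 2520 J.
Net over both steps: W = -1170 J, Q = -2850 J, ΔU = -1680 J.

-2850 J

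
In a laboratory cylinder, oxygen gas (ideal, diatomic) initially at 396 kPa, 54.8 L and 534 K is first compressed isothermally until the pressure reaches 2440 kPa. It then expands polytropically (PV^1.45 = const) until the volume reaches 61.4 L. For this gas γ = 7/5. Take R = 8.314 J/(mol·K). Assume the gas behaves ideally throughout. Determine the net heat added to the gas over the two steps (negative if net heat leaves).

-43000 J

n = P₁V₁/(RT₁) = 396×54.8/(8.314×534) = 4.89 mol.
Step 1 — Isothermal: T stays 534 K; PV = const ⇒ V₂ = 8.89 L, P₂ = 2440 kPa.
ΔU = 0 (ideal gas, T constant).
W = nRT ln(V₂/V₁) = 4.89×8.314×534×ln(0.162) = -39500 J.
Q = ΔU + W = -39500 J.
State after step 1: P = 2440 kPa, V = 8.89 L, T = 534 K.
Step 2 — Polytropic n=1.45: T₂ = T₁(V₁/V₂)^(n−1) = 534×(0.145)^0.45 = 224 K; P₂ = P₁(V₁/V₂)^n = 148 kPa.
W = (P₁V₁−P₂V₂)/(n−1) = (2440×8.89−148×61.4)/0.45 = 28000 J.
ΔU = nCvΔT = 4.89×20.8×(224−534) = -31500 J.
Q = ΔU + W = -3500 J.
Net over both steps: W = -11500 J, Q = -43000 J, ΔU = -31500 J.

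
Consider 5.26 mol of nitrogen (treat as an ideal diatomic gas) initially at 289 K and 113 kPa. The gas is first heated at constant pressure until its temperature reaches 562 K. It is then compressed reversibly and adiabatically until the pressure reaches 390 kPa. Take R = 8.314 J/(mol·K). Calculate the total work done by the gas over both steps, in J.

-14200 J

V₁ = nRT₁/P₁ = 5.26×8.314×289/113 = 112 L.
Step 1 — Isobaric: P stays 113 kPa; V/T = const ⇒ T₂ = 562 K, V₂ = 217 L.
W = PΔV = 113×(217−112) kPa·L = 11900 J.
ΔU = nCvΔT = 5.26×20.8×(562−289) = 29800 J.
Q = ΔU + W = nCpΔT = 41800 J.
State after step 1: P = 113 kPa, V = 217 L, T = 562 K.
Step 2 — Adiabatic: T₂/T₁ = (P₂/P₁)^((γ−1)/γ) ⇒ T₂ = 562×(3.45)^0.286 = 801 K; V₂ = 89.8 L.
ΔU = nCvΔT = 5.26×20.8×(801−562) = 26100 J.
Q = 0 for an adiabatic process, so W = −ΔU = -26100 J.
Net over both steps: W = -14200 J, Q = 41800 J, ΔU = 55900 J.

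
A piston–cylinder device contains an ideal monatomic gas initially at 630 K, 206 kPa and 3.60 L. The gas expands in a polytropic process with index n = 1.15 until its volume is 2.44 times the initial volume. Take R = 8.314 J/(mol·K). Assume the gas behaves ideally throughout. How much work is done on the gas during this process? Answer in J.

-619 J

n = P₁V₁/(RT₁) = 206×3.60/(8.314×630) = 0.142 mol.
Polytropic n=1.15: T₂ = T₁(V₁/V₂)^(n−1) = 630×(0.410)^0.15 = 551 K; P₂ = P₁(V₁/V₂)^n = 73.9 kPa.
W = (P₁V₁−P₂V₂)/(n−1) = (206×3.60−73.9×8.78)/0.15 = 619 J.
Work done on the gas = −W_by = -619 J.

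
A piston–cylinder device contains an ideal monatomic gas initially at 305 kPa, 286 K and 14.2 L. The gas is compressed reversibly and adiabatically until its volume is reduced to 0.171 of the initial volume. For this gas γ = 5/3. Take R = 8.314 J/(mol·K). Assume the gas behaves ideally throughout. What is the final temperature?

Adiabatic: TV^(γ−1) = const ⇒ T₂ = 286×(5.85)^0.667 = 928 K; PV^γ = const ⇒ P₂ = 5790 kPa.

928 K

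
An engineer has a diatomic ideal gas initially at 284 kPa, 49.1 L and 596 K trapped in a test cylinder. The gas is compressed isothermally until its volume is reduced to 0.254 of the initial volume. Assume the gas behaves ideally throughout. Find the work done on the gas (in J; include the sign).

19100 J

n = P₁V₁/(RT₁) = 284×49.1/(8.314×596) = 2.81 mol.
Isothermal: T stays 596 K; PV = const ⇒ V₂ = 12.5 L, P₂ = 1120 kPa.
W = nRT ln(V₂/V₁) = 2.81×8.314×596×ln(0.254) = -19100 J.
Work done on the gas = −W_by = 19100 J.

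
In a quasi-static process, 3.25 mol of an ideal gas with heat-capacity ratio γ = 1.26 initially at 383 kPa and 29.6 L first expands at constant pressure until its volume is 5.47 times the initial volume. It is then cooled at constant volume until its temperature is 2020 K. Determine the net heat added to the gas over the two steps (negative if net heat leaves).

T₁ = P₁V₁/(nR) = 383×29.6/(3.25×8.314) = 420 K.
Step 1 — Isobaric: P stays 383 kPa; V/T = const ⇒ T₂ = 2300 K, V₂ = 162 L.
W = PΔV = 383×(162−29.6) kPa·L = 50700 J.
ΔU = nCvΔT = 3.25×32.0×(2300−420) = 195000 J.
Q = ΔU + W = nCpΔT = 246000 J.
State after step 1: P = 383 kPa, V = 162 L, T = 2300 K.
Step 2 — Isochoric: V stays 162 L; P/T = const ⇒ T₂ = 2020 K, P₂ = 337 kPa.
W = 0 (no volume change).
ΔU = nCvΔT = 3.25×32.0×(2020−2300) = -28600 J.
Q = ΔU = -28600 J.
Net over both steps: W = 50700 J, Q = 217000 J, ΔU = 166000 J.

217000 J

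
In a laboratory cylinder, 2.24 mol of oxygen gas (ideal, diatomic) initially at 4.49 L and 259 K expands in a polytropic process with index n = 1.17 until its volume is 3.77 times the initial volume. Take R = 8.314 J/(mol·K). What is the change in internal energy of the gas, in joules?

P₁ = nRT₁/V₁ = 2.24×8.314×259/4.49 = 1070 kPa.
Polytropic n=1.17: T₂ = T₁(V₁/V₂)^(n−1) = 259×(0.265)^0.17 = 207 K; P₂ = P₁(V₁/V₂)^n = 227 kPa.
For an ideal gas ΔU = nCvΔT with Cv = (5/2)R = 20.8 J/(mol·K).
ΔU = 2.24×20.8×(207−259) = -2440 J.

-2440 J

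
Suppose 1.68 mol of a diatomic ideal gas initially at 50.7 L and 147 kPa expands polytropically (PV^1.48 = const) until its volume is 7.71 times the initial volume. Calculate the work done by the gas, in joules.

T₁ = P₁V₁/(nR) = 147×50.7/(1.68×8.314) = 534 K.
Polytropic n=1.48: T₂ = T₁(V₁/V₂)^(n−1) = 534×(0.130)^0.48 = 200 K; P₂ = P₁(V₁/V₂)^n = 7.15 kPa.
W = (P₁V₁−P₂V₂)/(n−1) = (147×50.7−7.15×391)/0.48 = 9700 J.

9700 J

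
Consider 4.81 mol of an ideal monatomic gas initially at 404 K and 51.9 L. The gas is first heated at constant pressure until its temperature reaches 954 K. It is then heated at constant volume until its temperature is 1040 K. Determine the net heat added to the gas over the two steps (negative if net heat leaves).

P₁ = nRT₁/V₁ = 4.81×8.314×404/51.9 = 311 kPa.
Step 1 — Isobaric: P stays 311 kPa; V/T = const ⇒ T₂ = 954 K, V₂ = 123 L.
W = PΔV = 311×(123−51.9) kPa·L = 22000 J.
ΔU = nCvΔT = 4.81×12.5×(954−404) = 33000 J.
Q = ΔU + W = nCpΔT = 55000 J.
State after step 1: P = 311 kPa, V = 123 L, T = 954 K.
Step 2 — Isochoric: V stays 123 L; P/T = const ⇒ T₂ = 1040 K, P₂ = 339 kPa.
W = 0 (no volume change).
ΔU = nCvΔT = 4.81×12.5×(1040−954) = 5160 J.
Q = ΔU = 5160 J.
Net over both steps: W = 22000 J, Q = 60100 J, ΔU = 38200 J.

60100 J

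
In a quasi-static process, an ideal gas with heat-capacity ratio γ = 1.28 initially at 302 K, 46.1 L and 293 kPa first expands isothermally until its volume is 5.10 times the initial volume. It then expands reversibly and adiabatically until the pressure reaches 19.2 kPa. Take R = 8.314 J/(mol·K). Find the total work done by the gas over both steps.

n = P₁V₁/(RT₁) = 293×46.1/(8.314×302) = 5.38 mol.
Step 1 — Isothermal: T stays 302 K; PV = const ⇒ V₂ = 235 L, P₂ = 57.5 kPa.
ΔU = 0 (ideal gas, T constant).
W = nRT ln(V₂/V₁) = 5.38×8.314×302×ln(5.10) = 22000 J.
Q = ΔU + W = 22000 J.
State after step 1: P = 57.5 kPa, V = 235 L, T = 302 K.
Step 2 — Adiabatic: T₂/T₁ = (P₂/P₁)^((γ−1)/γ) ⇒ T₂ = 302×(0.334)^0.219 = 238 K; V₂ = 554 L.
ΔU = nCvΔT = 5.38×29.7×(238−302) = -10300 J.
Q = 0 for an adiabatic process, so W = −ΔU = 10300 J.
Net over both steps: W = 32300 J, Q = 22000 J, ΔU = -10300 J.

32300 J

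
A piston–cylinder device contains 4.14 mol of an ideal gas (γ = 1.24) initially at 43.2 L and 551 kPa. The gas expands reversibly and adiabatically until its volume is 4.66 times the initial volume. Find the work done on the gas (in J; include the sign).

T₁ = P₁V₁/(nR) = 551×43.2/(4.14×8.314) = 692 K.
Adiabatic: TV^(γ−1) = const ⇒ T₂ = 692×(0.215)^0.240 = 478 K; PV^γ = const ⇒ P₂ = 81.7 kPa.
ΔU = nCvΔT = 4.14×34.6×(478−692) = -30600 J.
Q = 0 for an adiabatic process, so W = −ΔU = 30600 J.
Work done on the gas = −W_by = -30600 J.

-30600 J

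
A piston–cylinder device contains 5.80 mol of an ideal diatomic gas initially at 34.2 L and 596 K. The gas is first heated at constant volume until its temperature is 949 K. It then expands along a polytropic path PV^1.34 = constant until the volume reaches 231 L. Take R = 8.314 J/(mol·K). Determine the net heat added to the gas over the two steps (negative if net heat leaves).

52200 J

P₁ = nRT₁/V₁ = 5.80×8.314×596/34.2 = 840 kPa.
Step 1 — Isochoric: V stays 34.2 L; P/T = const ⇒ T₂ = 949 K, P₂ = 1340 kPa.
W = 0 (no volume change).
ΔU = nCvΔT = 5.80×20.8×(949−596) = 42600 J.
Q = ΔU = 42600 J.
State after step 1: P = 1340 kPa, V = 34.2 L, T = 949 K.
Step 2 — Polytropic n=1.34: T₂ = T₁(V₁/V₂)^(n−1) = 949×(0.148)^0.34 = 496 K; P₂ = P₁(V₁/V₂)^n = 103 kPa.
W = (P₁V₁−P₂V₂)/(n−1) = (1340×34.2−103×231)/0.34 = 64300 J.
ΔU = nCvΔT = 5.80×20.8×(496−949) = -54600 J.
Q = ΔU + W = 9640 J.
Net over both steps: W = 64300 J, Q = 52200 J, ΔU = -12100 J.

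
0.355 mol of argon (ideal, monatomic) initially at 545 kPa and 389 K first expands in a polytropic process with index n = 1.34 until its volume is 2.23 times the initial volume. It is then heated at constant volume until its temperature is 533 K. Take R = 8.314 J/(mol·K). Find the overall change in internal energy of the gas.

638 J

V₁ = nRT₁/P₁ = 0.355×8.314×389/545 = 2.11 L.
Step 1 — Polytropic n=1.34: T₂ = T₁(V₁/V₂)^(n−1) = 389×(0.448)^0.34 = 296 K; P₂ = P₁(V₁/V₂)^n = 186 kPa.
W = (P₁V₁−P₂V₂)/(n−1) = (545×2.11−186×4.70)/0.34 = 806 J.
ΔU = nCvΔT = 0.355×12.5×(296−389) = -411 J.
Q = ΔU + W = 395 J.
State after step 1: P = 186 kPa, V = 4.70 L, T = 296 K.
Step 2 — Isochoric: V stays 4.70 L; P/T = const ⇒ T₂ = 533 K, P₂ = 335 kPa.
W = 0 (no volume change).
ΔU = nCvΔT = 0.355×12.5×(533−296) = 1050 J.
Q = ΔU = 1050 J.
Net over both steps: W = 806 J, Q = 1440 J, ΔU = 638 J.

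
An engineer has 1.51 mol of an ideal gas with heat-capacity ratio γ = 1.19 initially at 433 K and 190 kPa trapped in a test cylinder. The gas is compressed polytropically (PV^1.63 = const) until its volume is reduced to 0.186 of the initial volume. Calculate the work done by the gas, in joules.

-16300 J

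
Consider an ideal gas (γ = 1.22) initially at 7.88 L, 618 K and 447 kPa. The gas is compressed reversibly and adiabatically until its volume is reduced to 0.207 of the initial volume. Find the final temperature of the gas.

874 K

Adiabatic: TV^(γ−1) = const ⇒ T₂ = 618×(4.83)^0.220 = 874 K; PV^γ = const ⇒ P₂ = 3050 kPa.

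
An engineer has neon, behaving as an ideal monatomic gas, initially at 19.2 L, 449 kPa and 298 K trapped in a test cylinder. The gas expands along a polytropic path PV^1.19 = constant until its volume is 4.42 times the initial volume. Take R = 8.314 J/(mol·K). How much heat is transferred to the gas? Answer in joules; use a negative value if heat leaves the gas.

7980 J

n = P₁V₁/(RT₁) = 449×19.2/(8.314×298) = 3.48 mol.
Polytropic n=1.19: T₂ = T₁(V₁/V₂)^(n−1) = 298×(0.226)^0.19 = 225 K; P₂ = P₁(V₁/V₂)^n = 76.6 kPa.
W = (P₁V₁−P₂V₂)/(n−1) = (449×19.2−76.6×84.9)/0.19 = 11200 J.
ΔU = nCvΔT = 3.48×12.5×(225−298) = -3180 J.
Q = ΔU + W = 7980 J.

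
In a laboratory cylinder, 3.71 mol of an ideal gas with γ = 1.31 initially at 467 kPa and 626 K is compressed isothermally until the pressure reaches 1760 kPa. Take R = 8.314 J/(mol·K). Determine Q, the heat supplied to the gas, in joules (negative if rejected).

-25600 J

V₁ = nRT₁/P₁ = 3.71×8.314×626/467 = 41.3 L.
Isothermal: T stays 626 K; PV = const ⇒ V₂ = 11.0 L, P₂ = 1760 kPa.
ΔU = 0 (ideal gas, T constant).
W = nRT ln(V₂/V₁) = 3.71×8.314×626×ln(0.265) = -25600 J.
Q = ΔU + W = -25600 J.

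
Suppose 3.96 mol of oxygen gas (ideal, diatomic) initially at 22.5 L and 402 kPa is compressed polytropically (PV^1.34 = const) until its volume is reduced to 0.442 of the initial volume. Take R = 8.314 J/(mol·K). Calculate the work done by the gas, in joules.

-8510 J

T₁ = P₁V₁/(nR) = 402×22.5/(3.96×8.314) = 275 K.
Polytropic n=1.34: T₂ = T₁(V₁/V₂)^(n−1) = 275×(2.26)^0.34 = 363 K; P₂ = P₁(V₁/V₂)^n = 1200 kPa.
W = (P₁V₁−P₂V₂)/(n−1) = (402×22.5−1200×9.95)/0.34 = -8510 J.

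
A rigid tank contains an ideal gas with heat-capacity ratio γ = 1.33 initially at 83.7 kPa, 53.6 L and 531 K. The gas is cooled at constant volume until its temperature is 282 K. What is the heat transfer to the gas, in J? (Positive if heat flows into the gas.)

n = P₁V₁/(RT₁) = 83.7×53.6/(8.314×531) = 1.02 mol.
Isochoric: V stays 53.6 L; P/T = const ⇒ T₂ = 282 K, P₂ = 44.5 kPa.
W = 0 (no volume change).
ΔU = nCvΔT = 1.02×25.2×(282−531) = -6380 J.
Q = ΔU = -6380 J.

-6380 J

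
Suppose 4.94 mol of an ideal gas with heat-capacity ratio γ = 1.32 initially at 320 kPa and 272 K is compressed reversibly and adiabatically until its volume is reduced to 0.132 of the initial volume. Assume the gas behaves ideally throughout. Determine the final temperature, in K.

V₁ = nRT₁/P₁ = 4.94×8.314×272/320 = 34.9 L.
Adiabatic: TV^(γ−1) = const ⇒ T₂ = 272×(7.58)^0.320 = 520 K; PV^γ = const ⇒ P₂ = 4630 kPa.

520 K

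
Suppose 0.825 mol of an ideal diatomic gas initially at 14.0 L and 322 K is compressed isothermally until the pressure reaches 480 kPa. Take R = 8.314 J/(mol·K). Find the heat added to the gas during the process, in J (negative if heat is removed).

-2460 J

P₁ = nRT₁/V₁ = 0.825×8.314×322/14.0 = 158 kPa.
Isothermal: T stays 322 K; PV = const ⇒ V₂ = 4.60 L, P₂ = 480 kPa.
ΔU = 0 (ideal gas, T constant).
W = nRT ln(V₂/V₁) = 0.825×8.314×322×ln(0.329) = -2460 J.
Q = ΔU + W = -2460 J.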